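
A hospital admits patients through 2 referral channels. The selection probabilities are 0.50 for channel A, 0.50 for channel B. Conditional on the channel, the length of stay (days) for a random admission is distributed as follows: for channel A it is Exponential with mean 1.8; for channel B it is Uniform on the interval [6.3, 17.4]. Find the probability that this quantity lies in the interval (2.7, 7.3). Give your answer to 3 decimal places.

Conditional on each channel, P(2.7 < X < 7.3): A: 0.205804; B: 0.0900901.
By total probability, P(2.7 < X < 7.3) = 0.5·0.205804 + 0.5·0.0900901 = 0.147947.

0.148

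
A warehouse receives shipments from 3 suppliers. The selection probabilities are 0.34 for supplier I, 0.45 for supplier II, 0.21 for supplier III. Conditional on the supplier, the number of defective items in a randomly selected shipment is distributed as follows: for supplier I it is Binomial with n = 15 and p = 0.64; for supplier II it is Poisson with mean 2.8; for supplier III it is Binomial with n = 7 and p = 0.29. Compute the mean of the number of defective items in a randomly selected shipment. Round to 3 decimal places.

4.950

Component means — I: 9.6; II: 2.8; III: 2.03.
E[X] = 0.34·9.6 + 0.45·2.8 + 0.21·2.03 = 4.9503.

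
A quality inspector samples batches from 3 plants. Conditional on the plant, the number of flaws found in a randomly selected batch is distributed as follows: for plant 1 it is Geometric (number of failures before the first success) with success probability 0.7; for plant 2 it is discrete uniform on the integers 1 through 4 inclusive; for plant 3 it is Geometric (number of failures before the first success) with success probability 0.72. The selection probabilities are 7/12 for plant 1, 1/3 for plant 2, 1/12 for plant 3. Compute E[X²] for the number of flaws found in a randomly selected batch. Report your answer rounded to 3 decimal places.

For each component E[X²] = Var + (mean)², giving 1: 0.795918; 2: 7.5; 3: 0.691358.
Overall E[X²] = 0.583333·0.795918 + 0.333333·7.5 + 0.0833333·0.691358 = 3.0219.

3.022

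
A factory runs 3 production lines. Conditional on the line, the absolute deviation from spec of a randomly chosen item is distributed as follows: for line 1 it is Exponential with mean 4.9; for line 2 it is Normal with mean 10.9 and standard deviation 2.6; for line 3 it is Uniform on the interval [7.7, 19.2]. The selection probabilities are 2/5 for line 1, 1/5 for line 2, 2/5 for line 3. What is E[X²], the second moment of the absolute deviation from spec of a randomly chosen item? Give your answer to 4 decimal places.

For each component E[X²] = Var + (mean)², giving 1: 48.02; 2: 125.57; 3: 191.923.
Overall E[X²] = 0.4·48.02 + 0.2·125.57 + 0.4·191.923 = 121.091.

121.0913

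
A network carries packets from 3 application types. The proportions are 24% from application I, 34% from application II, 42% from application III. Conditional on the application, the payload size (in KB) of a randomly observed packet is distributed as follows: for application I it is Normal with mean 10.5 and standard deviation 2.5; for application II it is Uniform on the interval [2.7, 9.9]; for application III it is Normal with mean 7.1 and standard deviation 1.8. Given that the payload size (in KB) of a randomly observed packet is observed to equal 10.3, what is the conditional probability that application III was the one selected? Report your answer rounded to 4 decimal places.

0.3343

Likelihoods f(10.3 | ·): I: 0.159067; II: 0; III: 0.0456399.
Posterior ∝ prior × likelihood. Numerator for III: 0.42·0.0456399 = 0.0191688.
Normalizing constant: 0.24·0.159067 + 0.34·0 + 0.42·0.0456399 = 0.0573449.
P(III | observation) = 0.0191688 / 0.0573449 = 0.334272.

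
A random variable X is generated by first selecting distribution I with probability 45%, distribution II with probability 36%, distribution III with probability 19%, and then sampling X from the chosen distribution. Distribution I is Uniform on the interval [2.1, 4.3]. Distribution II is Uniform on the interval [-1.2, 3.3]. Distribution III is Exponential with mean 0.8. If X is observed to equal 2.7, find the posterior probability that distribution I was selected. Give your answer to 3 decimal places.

0.699

Likelihoods f(2.7 | ·): I: 0.454545; II: 0.222222; III: 0.0427726.
Posterior ∝ prior × likelihood. Numerator for I: 0.45·0.454545 = 0.204545.
Normalizing constant: 0.45·0.454545 + 0.36·0.222222 + 0.19·0.0427726 = 0.292672.
P(I | observation) = 0.204545 / 0.292672 = 0.698889.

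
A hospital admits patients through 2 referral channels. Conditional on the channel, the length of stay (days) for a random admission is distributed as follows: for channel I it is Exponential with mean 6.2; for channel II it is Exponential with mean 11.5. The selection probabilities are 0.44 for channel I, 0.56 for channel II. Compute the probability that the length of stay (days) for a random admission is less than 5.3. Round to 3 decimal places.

Conditional on each channel, P(X < 5.3): I: 0.574648; II: 0.369265.
By total probability, P(X < 5.3) = 0.44·0.574648 + 0.56·0.369265 = 0.459634.

0.460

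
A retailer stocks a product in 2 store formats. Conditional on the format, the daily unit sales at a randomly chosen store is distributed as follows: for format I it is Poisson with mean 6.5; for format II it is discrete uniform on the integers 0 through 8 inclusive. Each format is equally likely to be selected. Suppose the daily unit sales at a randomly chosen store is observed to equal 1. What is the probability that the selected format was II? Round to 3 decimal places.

0.919

Likelihoods P(X=1 | ·): I: 0.00977235; II: 0.111111.
Posterior ∝ prior × likelihood. Numerator for II: 0.5·0.111111 = 0.0555556.
Normalizing constant: 0.5·0.00977235 + 0.5·0.111111 = 0.0604417.
P(II | observation) = 0.0555556 / 0.0604417 = 0.919159.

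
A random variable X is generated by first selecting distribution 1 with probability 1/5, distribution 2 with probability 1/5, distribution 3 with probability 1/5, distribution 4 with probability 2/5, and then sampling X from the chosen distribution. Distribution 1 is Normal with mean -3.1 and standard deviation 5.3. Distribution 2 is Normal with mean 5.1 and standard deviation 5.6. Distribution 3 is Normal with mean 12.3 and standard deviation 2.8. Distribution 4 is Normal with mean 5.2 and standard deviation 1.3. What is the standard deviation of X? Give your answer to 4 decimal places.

Per component, 1: μ=-3.1, E[X²]=37.7; 2: μ=5.1, E[X²]=57.37; 3: μ=12.3, E[X²]=159.13; 4: μ=5.2, E[X²]=28.73.
E[X] = 0.2·-3.1 + 0.2·5.1 + 0.2·12.3 + 0.4·5.2 = 4.94.
E[X²] = 0.2·37.7 + 0.2·57.37 + 0.2·159.13 + 0.4·28.73 = 62.332.
Var(X) = E[X²] − (E[X])² = 62.332 − 24.4036 = 37.9284.
SD(X) = √37.9284 = 6.1586.

6.1586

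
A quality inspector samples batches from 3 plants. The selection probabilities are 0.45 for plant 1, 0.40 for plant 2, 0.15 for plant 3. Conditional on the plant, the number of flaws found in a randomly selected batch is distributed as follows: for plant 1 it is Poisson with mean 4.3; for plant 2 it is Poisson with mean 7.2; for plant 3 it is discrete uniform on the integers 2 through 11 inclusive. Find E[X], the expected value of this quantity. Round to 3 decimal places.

5.790

Component means — 1: 4.3; 2: 7.2; 3: 6.5.
E[X] = 0.45·4.3 + 0.4·7.2 + 0.15·6.5 = 5.79.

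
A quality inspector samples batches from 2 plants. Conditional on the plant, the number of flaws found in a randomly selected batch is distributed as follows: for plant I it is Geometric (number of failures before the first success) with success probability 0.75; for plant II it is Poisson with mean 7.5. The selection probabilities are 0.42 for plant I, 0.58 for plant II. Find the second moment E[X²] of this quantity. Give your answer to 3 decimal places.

37.208

For each component E[X²] = Var + (mean)², giving I: 0.555556; II: 63.75.
Overall E[X²] = 0.42·0.555556 + 0.58·63.75 = 37.2083.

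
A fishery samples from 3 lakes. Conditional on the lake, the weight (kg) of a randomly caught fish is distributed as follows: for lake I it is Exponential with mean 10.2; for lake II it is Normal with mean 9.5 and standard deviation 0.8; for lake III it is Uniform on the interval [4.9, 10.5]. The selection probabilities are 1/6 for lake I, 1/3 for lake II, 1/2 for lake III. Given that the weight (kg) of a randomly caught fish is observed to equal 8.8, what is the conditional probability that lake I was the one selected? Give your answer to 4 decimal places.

0.0329

Likelihoods f(8.8 | ·): I: 0.0413728; II: 0.340069; III: 0.178571.
Posterior ∝ prior × likelihood. Numerator for I: 0.166667·0.0413728 = 0.00689546.
Normalizing constant: 0.166667·0.0413728 + 0.333333·0.340069 + 0.5·0.178571 = 0.209537.
P(I | observation) = 0.00689546 / 0.209537 = 0.032908.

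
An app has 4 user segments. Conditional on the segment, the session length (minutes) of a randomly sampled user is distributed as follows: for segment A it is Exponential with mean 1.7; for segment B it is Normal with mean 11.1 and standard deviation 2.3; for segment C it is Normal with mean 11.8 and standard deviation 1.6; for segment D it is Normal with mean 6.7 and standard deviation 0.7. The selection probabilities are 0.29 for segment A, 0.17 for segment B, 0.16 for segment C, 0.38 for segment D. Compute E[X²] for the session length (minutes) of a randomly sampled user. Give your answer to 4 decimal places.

For each component E[X²] = Var + (mean)², giving A: 5.78; B: 128.5; C: 141.8; D: 45.38.
Overall E[X²] = 0.29·5.78 + 0.17·128.5 + 0.16·141.8 + 0.38·45.38 = 63.4536.

63.4536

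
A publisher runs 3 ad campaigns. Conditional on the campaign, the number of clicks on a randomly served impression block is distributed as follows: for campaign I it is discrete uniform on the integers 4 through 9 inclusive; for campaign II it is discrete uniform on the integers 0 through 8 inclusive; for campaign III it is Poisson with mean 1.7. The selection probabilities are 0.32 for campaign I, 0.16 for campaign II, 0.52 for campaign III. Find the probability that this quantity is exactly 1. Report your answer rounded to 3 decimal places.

Conditional on each campaign, P(X = 1): I: 0; II: 0.111111; III: 0.310562.
By total probability, P(X = 1) = 0.32·0 + 0.16·0.111111 + 0.52·0.310562 = 0.17927.

0.179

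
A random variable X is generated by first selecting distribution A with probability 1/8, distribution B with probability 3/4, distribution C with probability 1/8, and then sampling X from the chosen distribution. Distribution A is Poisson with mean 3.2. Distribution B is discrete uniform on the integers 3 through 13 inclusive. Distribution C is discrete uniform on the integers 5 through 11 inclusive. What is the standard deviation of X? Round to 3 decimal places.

3.305

Per component, A: μ=3.2, E[X²]=13.44; B: μ=8, E[X²]=74; C: μ=8, E[X²]=68.
E[X] = 0.125·3.2 + 0.75·8 + 0.125·8 = 7.4.
E[X²] = 0.125·13.44 + 0.75·74 + 0.125·68 = 65.68.
Var(X) = E[X²] − (E[X])² = 65.68 − 54.76 = 10.92.
SD(X) = √10.92 = 3.30454.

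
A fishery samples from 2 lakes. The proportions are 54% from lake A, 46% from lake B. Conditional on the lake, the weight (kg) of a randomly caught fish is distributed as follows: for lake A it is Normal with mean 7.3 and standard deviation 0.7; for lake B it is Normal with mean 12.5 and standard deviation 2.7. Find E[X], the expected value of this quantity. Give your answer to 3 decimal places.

9.692

Component means — A: 7.3; B: 12.5.
E[X] = 0.54·7.3 + 0.46·12.5 = 9.692.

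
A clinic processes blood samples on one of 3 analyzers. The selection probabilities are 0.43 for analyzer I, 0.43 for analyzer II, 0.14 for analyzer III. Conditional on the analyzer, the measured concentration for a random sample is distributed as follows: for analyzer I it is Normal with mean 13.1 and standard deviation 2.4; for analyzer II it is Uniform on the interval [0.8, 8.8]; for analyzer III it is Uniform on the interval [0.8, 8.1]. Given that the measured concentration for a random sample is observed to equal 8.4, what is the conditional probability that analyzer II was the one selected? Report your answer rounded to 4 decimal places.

0.8365

Likelihoods f(8.4 | ·): I: 0.02443; II: 0.125; III: 0.
Posterior ∝ prior × likelihood. Numerator for II: 0.43·0.125 = 0.05375.
Normalizing constant: 0.43·0.02443 + 0.43·0.125 + 0.14·0 = 0.0642549.
P(II | observation) = 0.05375 / 0.0642549 = 0.836512.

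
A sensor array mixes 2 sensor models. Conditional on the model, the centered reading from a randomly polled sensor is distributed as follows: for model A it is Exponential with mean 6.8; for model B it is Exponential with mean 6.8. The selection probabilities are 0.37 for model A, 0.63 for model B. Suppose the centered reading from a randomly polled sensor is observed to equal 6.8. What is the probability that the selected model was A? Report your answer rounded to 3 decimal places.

Likelihoods f(6.8 | ·): A: 0.0540999; B: 0.0540999.
Posterior ∝ prior × likelihood. Numerator for A: 0.37·0.0540999 = 0.020017.
Normalizing constant: 0.37·0.0540999 + 0.63·0.0540999 = 0.0540999.
P(A | observation) = 0.020017 / 0.0540999 = 0.37.

0.370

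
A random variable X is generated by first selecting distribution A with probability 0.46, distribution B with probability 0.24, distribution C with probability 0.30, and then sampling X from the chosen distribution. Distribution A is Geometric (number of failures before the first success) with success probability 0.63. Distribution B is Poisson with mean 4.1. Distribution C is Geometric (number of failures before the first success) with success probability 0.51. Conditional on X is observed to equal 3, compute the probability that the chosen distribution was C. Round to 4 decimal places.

Likelihoods P(X=3 | ·): A: 0.0319114; B: 0.190368; C: 0.060001.
Posterior ∝ prior × likelihood. Numerator for C: 0.3·0.060001 = 0.0180003.
Normalizing constant: 0.46·0.0319114 + 0.24·0.190368 + 0.3·0.060001 = 0.0783678.
P(C | observation) = 0.0180003 / 0.0783678 = 0.22969.

0.2297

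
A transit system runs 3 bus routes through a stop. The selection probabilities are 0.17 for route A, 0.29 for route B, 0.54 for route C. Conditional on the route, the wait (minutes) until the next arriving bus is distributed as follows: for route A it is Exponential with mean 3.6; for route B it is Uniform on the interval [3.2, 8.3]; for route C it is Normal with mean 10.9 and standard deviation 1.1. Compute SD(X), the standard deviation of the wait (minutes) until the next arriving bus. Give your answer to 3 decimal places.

Per component, A: μ=3.6, E[X²]=25.92; B: μ=5.75, E[X²]=35.23; C: μ=10.9, E[X²]=120.02.
E[X] = 0.17·3.6 + 0.29·5.75 + 0.54·10.9 = 8.1655.
E[X²] = 0.17·25.92 + 0.29·35.23 + 0.54·120.02 = 79.4339.
Var(X) = E[X²] − (E[X])² = 79.4339 − 66.6754 = 12.7585.
SD(X) = √12.7585 = 3.57191.

3.572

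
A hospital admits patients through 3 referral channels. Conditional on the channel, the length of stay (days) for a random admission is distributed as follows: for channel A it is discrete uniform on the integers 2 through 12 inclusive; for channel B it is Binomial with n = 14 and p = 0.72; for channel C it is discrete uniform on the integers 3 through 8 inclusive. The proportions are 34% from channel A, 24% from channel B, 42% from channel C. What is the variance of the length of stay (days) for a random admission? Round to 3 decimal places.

Per component, A: μ=7, E[X²]=59; B: μ=10.08, E[X²]=104.429; C: μ=5.5, E[X²]=33.1667.
E[X] = 0.34·7 + 0.24·10.08 + 0.42·5.5 = 7.1092.
E[X²] = 0.34·59 + 0.24·104.429 + 0.42·33.1667 = 59.0529.
Var(X) = E[X²] − (E[X])² = 59.0529 − 50.5407 = 8.51219.

8.512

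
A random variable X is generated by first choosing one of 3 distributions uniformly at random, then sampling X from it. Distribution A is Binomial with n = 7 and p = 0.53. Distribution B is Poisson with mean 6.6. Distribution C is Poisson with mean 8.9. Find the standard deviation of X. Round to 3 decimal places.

Per component, A: μ=3.71, E[X²]=15.5078; B: μ=6.6, E[X²]=50.16; C: μ=8.9, E[X²]=88.11.
E[X] = 0.333333·3.71 + 0.333333·6.6 + 0.333333·8.9 = 6.40333.
E[X²] = 0.333333·15.5078 + 0.333333·50.16 + 0.333333·88.11 = 51.2593.
Var(X) = E[X²] − (E[X])² = 51.2593 − 41.0027 = 10.2566.
SD(X) = √10.2566 = 3.20259.

3.203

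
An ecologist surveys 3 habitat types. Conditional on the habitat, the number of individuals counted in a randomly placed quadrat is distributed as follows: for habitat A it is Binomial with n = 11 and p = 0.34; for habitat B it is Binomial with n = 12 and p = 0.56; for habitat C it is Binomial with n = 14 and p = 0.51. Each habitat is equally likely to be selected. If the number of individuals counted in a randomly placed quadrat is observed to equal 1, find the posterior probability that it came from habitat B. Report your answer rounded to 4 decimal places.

Likelihoods P(X=1 | ·): A: 0.0586558; B: 0.000804172; C: 0.000670266.
Posterior ∝ prior × likelihood. Numerator for B: 0.333333·0.000804172 = 0.000268057.
Normalizing constant: 0.333333·0.0586558 + 0.333333·0.000804172 + 0.333333·0.000670266 = 0.0200434.
P(B | observation) = 0.000268057 / 0.0200434 = 0.0133738.

0.0134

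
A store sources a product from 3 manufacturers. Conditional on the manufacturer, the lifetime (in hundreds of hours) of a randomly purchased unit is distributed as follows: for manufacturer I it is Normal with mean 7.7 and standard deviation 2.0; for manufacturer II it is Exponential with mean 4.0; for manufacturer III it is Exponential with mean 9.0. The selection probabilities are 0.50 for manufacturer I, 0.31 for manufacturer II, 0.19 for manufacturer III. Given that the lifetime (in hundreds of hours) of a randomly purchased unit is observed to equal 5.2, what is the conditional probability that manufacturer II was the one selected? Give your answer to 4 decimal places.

0.2686

Likelihoods f(5.2 | ·): I: 0.0913245; II: 0.0681329; III: 0.0623493.
Posterior ∝ prior × likelihood. Numerator for II: 0.31·0.0681329 = 0.0211212.
Normalizing constant: 0.5·0.0913245 + 0.31·0.0681329 + 0.19·0.0623493 = 0.0786299.
P(II | observation) = 0.0211212 / 0.0786299 = 0.268616.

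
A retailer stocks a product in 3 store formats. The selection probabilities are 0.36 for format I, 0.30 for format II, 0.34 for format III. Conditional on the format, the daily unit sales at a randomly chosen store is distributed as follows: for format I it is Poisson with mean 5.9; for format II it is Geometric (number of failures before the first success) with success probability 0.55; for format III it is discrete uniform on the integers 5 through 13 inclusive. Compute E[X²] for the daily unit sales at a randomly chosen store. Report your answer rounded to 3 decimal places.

For each component E[X²] = Var + (mean)², giving I: 40.71; II: 2.15702; III: 87.6667.
Overall E[X²] = 0.36·40.71 + 0.3·2.15702 + 0.34·87.6667 = 45.1094.

45.109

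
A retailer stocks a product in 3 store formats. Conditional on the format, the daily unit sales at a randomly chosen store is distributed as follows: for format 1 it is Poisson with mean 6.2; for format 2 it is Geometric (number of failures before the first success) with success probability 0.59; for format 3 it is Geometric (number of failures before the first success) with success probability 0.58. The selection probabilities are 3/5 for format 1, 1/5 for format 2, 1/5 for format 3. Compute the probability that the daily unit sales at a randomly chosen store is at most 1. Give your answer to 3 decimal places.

Conditional on each format, P(X ≤ 1): 1: 0.0146119; 2: 0.8319; 3: 0.8236.
By total probability, P(X ≤ 1) = 0.6·0.0146119 + 0.2·0.8319 + 0.2·0.8236 = 0.339867.

0.340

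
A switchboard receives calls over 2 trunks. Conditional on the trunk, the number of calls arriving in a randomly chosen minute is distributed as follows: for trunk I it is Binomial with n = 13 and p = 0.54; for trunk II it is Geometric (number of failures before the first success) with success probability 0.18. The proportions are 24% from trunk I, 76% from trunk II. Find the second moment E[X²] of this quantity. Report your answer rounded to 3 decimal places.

For each component E[X²] = Var + (mean)², giving I: 52.5096; II: 46.0617.
Overall E[X²] = 0.24·52.5096 + 0.76·46.0617 = 47.6092.

47.609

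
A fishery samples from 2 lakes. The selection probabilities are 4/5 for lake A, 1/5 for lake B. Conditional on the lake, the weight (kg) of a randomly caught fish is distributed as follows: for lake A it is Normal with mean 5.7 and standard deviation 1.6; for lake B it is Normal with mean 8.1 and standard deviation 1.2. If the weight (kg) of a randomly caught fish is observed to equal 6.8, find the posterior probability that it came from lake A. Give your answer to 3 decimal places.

0.810

Likelihoods f(6.8 | ·): A: 0.196858; B: 0.184877.
Posterior ∝ prior × likelihood. Numerator for A: 0.8·0.196858 = 0.157487.
Normalizing constant: 0.8·0.196858 + 0.2·0.184877 = 0.194462.
P(A | observation) = 0.157487 / 0.194462 = 0.809858.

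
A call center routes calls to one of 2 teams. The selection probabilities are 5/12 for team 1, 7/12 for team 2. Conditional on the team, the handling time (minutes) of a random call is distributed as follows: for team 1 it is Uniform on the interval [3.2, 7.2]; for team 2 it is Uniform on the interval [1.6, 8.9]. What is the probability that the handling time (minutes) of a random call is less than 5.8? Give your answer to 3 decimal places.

0.606

Conditional on each team, P(X < 5.8): 1: 0.65; 2: 0.575342.
By total probability, P(X < 5.8) = 0.416667·0.65 + 0.583333·0.575342 = 0.60645.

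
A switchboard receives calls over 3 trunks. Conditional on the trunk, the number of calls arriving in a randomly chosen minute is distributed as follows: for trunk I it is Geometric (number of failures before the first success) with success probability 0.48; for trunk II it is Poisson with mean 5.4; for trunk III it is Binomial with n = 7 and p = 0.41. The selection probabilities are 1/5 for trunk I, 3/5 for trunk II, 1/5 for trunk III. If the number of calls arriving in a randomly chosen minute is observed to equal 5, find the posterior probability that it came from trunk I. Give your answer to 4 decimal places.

Likelihoods P(X=5 | ·): I: 0.0182498; II: 0.172821; III: 0.084692.
Posterior ∝ prior × likelihood. Numerator for I: 0.2·0.0182498 = 0.00364996.
Normalizing constant: 0.2·0.0182498 + 0.6·0.172821 + 0.2·0.084692 = 0.124281.
P(I | observation) = 0.00364996 / 0.124281 = 0.0293686.

0.0294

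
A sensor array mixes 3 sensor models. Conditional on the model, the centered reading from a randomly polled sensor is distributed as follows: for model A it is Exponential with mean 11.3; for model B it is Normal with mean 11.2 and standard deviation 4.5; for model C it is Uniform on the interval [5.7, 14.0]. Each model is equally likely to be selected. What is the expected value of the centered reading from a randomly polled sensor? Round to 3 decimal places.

10.783

Component means — A: 11.3; B: 11.2; C: 9.85.
E[X] = 0.333333·11.3 + 0.333333·11.2 + 0.333333·9.85 = 10.7833.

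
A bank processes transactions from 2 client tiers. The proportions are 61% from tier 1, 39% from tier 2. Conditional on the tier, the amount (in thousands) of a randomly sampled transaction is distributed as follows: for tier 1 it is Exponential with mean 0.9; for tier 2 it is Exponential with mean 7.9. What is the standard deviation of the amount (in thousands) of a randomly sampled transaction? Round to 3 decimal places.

6.041

Per component, 1: μ=0.9, E[X²]=1.62; 2: μ=7.9, E[X²]=124.82.
E[X] = 0.61·0.9 + 0.39·7.9 = 3.63.
E[X²] = 0.61·1.62 + 0.39·124.82 = 49.668.
Var(X) = E[X²] − (E[X])² = 49.668 − 13.1769 = 36.4911.
SD(X) = √36.4911 = 6.04079.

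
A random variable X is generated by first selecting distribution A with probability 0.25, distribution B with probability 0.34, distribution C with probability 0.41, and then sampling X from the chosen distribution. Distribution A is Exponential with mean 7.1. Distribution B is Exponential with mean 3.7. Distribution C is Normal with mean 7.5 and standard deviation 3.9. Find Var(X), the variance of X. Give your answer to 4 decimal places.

26.5051

Per component, A: μ=7.1, E[X²]=100.82; B: μ=3.7, E[X²]=27.38; C: μ=7.5, E[X²]=71.46.
E[X] = 0.25·7.1 + 0.34·3.7 + 0.41·7.5 = 6.108.
E[X²] = 0.25·100.82 + 0.34·27.38 + 0.41·71.46 = 63.8128.
Var(X) = E[X²] − (E[X])² = 63.8128 − 37.3077 = 26.5051.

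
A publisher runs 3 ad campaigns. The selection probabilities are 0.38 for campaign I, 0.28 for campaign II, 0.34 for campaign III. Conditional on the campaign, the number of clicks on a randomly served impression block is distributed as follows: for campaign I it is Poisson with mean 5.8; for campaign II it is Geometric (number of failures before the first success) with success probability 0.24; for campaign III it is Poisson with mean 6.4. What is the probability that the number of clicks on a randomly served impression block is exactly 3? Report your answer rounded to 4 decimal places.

0.0916

Conditional on each campaign, P(X = 3): I: 0.098452; II: 0.105354; III: 0.0725945.
By total probability, P(X = 3) = 0.38·0.098452 + 0.28·0.105354 + 0.34·0.0725945 = 0.0915931.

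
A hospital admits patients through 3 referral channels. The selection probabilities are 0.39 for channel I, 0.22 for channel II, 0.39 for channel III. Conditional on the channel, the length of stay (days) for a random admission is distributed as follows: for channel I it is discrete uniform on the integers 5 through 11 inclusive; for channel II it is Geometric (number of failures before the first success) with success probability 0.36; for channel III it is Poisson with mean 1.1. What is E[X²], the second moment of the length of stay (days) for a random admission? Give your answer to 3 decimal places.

29.203

For each component E[X²] = Var + (mean)², giving I: 68; II: 8.09877; III: 2.31.
Overall E[X²] = 0.39·68 + 0.22·8.09877 + 0.39·2.31 = 29.2026.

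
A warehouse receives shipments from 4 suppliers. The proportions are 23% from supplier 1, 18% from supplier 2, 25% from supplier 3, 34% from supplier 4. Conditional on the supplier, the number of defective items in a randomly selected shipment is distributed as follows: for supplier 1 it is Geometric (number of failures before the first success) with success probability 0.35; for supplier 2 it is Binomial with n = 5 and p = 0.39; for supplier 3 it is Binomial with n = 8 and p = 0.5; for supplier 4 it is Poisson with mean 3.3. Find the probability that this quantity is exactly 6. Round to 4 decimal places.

0.0559

Conditional on each supplier, P(X = 6): 1: 0.0263966; 2: 0; 3: 0.109375; 4: 0.0661575.
By total probability, P(X = 6) = 0.23·0.0263966 + 0.18·0 + 0.25·0.109375 + 0.34·0.0661575 = 0.0559085.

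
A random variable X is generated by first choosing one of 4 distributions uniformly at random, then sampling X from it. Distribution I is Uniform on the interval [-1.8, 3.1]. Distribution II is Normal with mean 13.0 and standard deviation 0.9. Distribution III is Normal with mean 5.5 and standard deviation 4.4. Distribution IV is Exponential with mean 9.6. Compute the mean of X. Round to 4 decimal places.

7.1875

Component means — I: 0.65; II: 13; III: 5.5; IV: 9.6.
E[X] = 0.25·0.65 + 0.25·13 + 0.25·5.5 + 0.25·9.6 = 7.1875.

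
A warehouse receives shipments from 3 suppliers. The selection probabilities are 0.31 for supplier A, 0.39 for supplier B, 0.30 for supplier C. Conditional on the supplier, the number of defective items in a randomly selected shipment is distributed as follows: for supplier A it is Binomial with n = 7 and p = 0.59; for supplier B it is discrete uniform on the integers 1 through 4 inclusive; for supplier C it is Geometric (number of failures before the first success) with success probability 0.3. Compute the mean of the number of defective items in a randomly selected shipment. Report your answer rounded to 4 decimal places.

Component means — A: 4.13; B: 2.5; C: 2.33333.
E[X] = 0.31·4.13 + 0.39·2.5 + 0.3·2.33333 = 2.9553.

2.9553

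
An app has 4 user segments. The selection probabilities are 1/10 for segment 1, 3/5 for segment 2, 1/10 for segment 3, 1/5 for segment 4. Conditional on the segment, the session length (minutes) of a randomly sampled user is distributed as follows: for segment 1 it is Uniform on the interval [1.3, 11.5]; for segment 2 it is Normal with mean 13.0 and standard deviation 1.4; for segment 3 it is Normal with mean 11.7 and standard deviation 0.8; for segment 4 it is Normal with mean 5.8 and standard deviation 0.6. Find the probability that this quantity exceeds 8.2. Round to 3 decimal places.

0.732

Conditional on each segment, P(X > 8.2): 1: 0.323529; 2: 0.999697; 3: 0.999994; 4: 3.16712e-05.
By total probability, P(X > 8.2) = 0.1·0.323529 + 0.6·0.999697 + 0.1·0.999994 + 0.2·3.16712e-05 = 0.732177.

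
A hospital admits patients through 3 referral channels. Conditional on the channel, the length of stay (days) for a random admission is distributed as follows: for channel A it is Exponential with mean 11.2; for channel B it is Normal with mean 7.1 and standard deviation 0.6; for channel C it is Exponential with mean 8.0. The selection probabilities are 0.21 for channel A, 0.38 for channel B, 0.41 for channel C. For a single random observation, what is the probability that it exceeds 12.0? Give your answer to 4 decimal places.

Conditional on each channel, P(X > 12.0): A: 0.342519; B: 2.22045e-16; C: 0.22313.
By total probability, P(X > 12.0) = 0.21·0.342519 + 0.38·2.22045e-16 + 0.41·0.22313 = 0.163412.

0.1634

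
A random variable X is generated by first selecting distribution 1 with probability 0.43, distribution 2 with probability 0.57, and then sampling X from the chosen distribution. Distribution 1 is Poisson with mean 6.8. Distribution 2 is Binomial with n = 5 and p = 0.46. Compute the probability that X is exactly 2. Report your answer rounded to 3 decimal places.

0.201

Conditional on each component, P(X = 2): 1: 0.0257505; 2: 0.333194.
By total probability, P(X = 2) = 0.43·0.0257505 + 0.57·0.333194 = 0.200993.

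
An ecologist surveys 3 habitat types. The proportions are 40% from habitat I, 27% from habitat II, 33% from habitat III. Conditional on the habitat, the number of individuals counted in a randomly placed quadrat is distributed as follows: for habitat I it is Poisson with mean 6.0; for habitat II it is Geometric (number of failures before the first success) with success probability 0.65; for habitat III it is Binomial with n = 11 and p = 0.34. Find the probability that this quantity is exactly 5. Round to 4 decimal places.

0.1224

Conditional on each habitat, P(X = 5): I: 0.160623; II: 0.00341392; III: 0.1735.
By total probability, P(X = 5) = 0.4·0.160623 + 0.27·0.00341392 + 0.33·0.1735 = 0.122426.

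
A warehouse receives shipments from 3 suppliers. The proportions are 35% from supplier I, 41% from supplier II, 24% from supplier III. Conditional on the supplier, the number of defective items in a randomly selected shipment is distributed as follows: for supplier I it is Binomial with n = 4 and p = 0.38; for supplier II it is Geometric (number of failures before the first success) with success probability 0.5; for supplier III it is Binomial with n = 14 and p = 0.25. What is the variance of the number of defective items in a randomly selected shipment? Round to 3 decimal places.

Per component, I: μ=1.52, E[X²]=3.2528; II: μ=1, E[X²]=3; III: μ=3.5, E[X²]=14.875.
E[X] = 0.35·1.52 + 0.41·1 + 0.24·3.5 = 1.782.
E[X²] = 0.35·3.2528 + 0.41·3 + 0.24·14.875 = 5.93848.
Var(X) = E[X²] − (E[X])² = 5.93848 − 3.17552 = 2.76296.

2.763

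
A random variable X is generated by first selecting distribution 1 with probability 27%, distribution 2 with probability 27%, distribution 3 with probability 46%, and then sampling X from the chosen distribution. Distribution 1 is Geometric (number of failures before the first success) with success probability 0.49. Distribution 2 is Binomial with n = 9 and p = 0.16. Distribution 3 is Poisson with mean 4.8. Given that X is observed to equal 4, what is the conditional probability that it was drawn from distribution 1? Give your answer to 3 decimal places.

Likelihoods P(X=4 | ·): 1: 0.0331495; 2: 0.034534; 3: 0.182029.
Posterior ∝ prior × likelihood. Numerator for 1: 0.27·0.0331495 = 0.00895036.
Normalizing constant: 0.27·0.0331495 + 0.27·0.034534 + 0.46·0.182029 = 0.102008.
P(1 | observation) = 0.00895036 / 0.102008 = 0.0877419.

0.088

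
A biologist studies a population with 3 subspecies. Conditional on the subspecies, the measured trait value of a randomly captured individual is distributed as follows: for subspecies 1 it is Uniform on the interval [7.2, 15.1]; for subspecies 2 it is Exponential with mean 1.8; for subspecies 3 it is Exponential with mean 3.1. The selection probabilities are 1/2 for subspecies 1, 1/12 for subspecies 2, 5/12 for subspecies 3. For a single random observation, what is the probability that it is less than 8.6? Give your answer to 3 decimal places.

0.562

Conditional on each subspecies, P(X < 8.6): 1: 0.177215; 2: 0.991585; 3: 0.9376.
By total probability, P(X < 8.6) = 0.5·0.177215 + 0.0833333·0.991585 + 0.416667·0.9376 = 0.561906.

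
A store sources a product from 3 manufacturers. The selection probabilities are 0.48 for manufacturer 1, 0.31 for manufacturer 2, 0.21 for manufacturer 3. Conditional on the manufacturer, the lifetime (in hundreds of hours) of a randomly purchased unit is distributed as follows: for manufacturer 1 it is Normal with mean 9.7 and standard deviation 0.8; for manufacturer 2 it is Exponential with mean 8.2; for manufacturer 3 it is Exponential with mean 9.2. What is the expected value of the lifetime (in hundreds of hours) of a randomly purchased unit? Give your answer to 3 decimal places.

9.130

Component means — 1: 9.7; 2: 8.2; 3: 9.2.
E[X] = 0.48·9.7 + 0.31·8.2 + 0.21·9.2 = 9.13.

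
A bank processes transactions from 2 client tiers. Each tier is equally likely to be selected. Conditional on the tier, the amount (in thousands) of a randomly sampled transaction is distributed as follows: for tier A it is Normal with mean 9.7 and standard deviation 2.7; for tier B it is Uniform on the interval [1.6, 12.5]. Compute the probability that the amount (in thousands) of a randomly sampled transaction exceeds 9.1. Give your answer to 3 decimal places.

0.450

Conditional on each tier, P(X > 9.1): A: 0.58793; B: 0.311927.
By total probability, P(X > 9.1) = 0.5·0.58793 + 0.5·0.311927 = 0.449928.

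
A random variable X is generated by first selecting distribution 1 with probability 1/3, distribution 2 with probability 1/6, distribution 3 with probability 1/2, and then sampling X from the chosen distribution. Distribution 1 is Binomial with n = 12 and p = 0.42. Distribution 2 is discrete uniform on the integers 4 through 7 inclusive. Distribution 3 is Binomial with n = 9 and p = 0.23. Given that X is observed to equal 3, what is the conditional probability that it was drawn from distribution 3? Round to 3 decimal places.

0.725

Likelihoods P(X=3 | ·): 1: 0.121066; 2: 0; 3: 0.213014.
Posterior ∝ prior × likelihood. Numerator for 3: 0.5·0.213014 = 0.106507.
Normalizing constant: 0.333333·0.121066 + 0.166667·0 + 0.5·0.213014 = 0.146862.
P(3 | observation) = 0.106507 / 0.146862 = 0.725216.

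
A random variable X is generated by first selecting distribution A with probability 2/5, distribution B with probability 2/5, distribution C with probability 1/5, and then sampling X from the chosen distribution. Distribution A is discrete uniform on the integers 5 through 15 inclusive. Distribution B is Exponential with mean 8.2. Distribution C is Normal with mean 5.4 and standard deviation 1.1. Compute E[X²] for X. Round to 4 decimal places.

For each component E[X²] = Var + (mean)², giving A: 110; B: 134.48; C: 30.37.
Overall E[X²] = 0.4·110 + 0.4·134.48 + 0.2·30.37 = 103.866.

103.8660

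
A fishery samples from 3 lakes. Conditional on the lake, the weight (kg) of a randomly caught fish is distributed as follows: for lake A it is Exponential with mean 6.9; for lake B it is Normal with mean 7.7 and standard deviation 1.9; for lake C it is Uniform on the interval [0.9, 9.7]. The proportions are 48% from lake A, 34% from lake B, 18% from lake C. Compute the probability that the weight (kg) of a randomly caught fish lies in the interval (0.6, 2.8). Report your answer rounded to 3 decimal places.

Conditional on each lake, P(0.6 < X < 2.8): A: 0.250272; B: 0.00486192; C: 0.215909.
By total probability, P(0.6 < X < 2.8) = 0.48·0.250272 + 0.34·0.00486192 + 0.18·0.215909 = 0.160647.

0.161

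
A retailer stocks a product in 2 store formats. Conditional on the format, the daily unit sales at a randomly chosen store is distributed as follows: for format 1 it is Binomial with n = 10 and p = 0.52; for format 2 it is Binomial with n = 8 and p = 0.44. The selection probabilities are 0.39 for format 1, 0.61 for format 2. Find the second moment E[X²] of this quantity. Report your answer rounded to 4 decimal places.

20.2796

For each component E[X²] = Var + (mean)², giving 1: 29.536; 2: 14.3616.
Overall E[X²] = 0.39·29.536 + 0.61·14.3616 = 20.2796.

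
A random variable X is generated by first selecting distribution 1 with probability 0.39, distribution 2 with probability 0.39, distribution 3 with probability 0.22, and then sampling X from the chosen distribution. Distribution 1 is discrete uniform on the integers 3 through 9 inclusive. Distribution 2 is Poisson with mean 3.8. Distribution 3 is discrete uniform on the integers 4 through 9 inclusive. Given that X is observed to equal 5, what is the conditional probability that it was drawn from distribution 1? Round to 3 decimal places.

0.371

Likelihoods P(X=5 | ·): 1: 0.142857; 2: 0.147713; 3: 0.166667.
Posterior ∝ prior × likelihood. Numerator for 1: 0.39·0.142857 = 0.0557143.
Normalizing constant: 0.39·0.142857 + 0.39·0.147713 + 0.22·0.166667 = 0.149989.
P(1 | observation) = 0.0557143 / 0.149989 = 0.371456.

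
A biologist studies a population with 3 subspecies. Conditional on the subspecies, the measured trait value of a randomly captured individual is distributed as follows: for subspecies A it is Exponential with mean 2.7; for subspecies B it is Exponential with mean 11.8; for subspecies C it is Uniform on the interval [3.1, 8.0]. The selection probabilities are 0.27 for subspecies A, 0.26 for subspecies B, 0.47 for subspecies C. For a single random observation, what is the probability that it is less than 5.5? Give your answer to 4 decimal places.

Conditional on each subspecies, P(X < 5.5): A: 0.869585; B: 0.372557; C: 0.489796.
By total probability, P(X < 5.5) = 0.27·0.869585 + 0.26·0.372557 + 0.47·0.489796 = 0.561857.

0.5619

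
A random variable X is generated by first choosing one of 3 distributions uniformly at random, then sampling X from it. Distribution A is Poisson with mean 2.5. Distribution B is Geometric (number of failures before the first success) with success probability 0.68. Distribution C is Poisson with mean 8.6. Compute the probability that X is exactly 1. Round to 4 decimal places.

0.1415

Conditional on each component, P(X = 1): A: 0.205212; B: 0.2176; C: 0.00158331.
By total probability, P(X = 1) = 0.333333·0.205212 + 0.333333·0.2176 + 0.333333·0.00158331 = 0.141465.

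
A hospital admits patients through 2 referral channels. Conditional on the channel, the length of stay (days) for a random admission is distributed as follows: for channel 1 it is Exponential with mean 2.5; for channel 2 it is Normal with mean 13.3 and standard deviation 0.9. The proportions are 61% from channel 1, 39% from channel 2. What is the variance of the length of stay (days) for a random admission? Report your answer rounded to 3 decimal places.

31.877

Per component, 1: μ=2.5, E[X²]=12.5; 2: μ=13.3, E[X²]=177.7.
E[X] = 0.61·2.5 + 0.39·13.3 = 6.712.
E[X²] = 0.61·12.5 + 0.39·177.7 = 76.928.
Var(X) = E[X²] − (E[X])² = 76.928 − 45.0509 = 31.8771.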